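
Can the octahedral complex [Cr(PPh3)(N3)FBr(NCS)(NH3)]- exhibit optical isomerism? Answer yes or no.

yes

In an octahedral complex each vertex has one trans partner and four cis neighbours.
Exhaustive case analysis gives 15 geometric isomers.
Of these, 15 lack any improper symmetry element and so occur as enantiomeric pairs, giving 15 + 15 = 30 stereoisomers in total.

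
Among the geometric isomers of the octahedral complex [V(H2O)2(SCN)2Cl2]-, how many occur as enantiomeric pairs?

The six octahedral sites form three mutually perpendicular trans pairs.
There are 5 geometric isomers: H2O trans, SCN trans, Cl trans; H2O cis, SCN cis, Cl trans; H2O cis, SCN trans, Cl cis; H2O cis, SCN cis, Cl cis (chiral); H2O trans, SCN cis, Cl cis.
One of these lacks any improper symmetry element and so occurs as an enantiomeric pair, giving 5 + 1 = 6 stereoisomers in total.

1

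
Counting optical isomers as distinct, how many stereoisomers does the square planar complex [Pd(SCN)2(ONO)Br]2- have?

A square has two trans pairs of vertices; adjacent vertices are cis.
Working through the distinct placements yields 2 geometric isomers: SCN cis; SCN trans.
Each arrangement has an internal mirror plane or centre of symmetry, so none is chiral.

2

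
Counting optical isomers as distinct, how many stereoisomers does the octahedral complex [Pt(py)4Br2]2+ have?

The six octahedral sites form three mutually perpendicular trans pairs.
There are 2 geometric isomers: Br trans; Br cis.
Each arrangement has an internal mirror plane or centre of symmetry, so none is chiral.

2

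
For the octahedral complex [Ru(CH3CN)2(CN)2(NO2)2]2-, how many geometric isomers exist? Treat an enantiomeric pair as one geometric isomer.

5

An octahedron has six vertices in three trans pairs; every non-trans pair is cis.
Working through the distinct placements yields 5 geometric isomers: CH3CN trans, CN trans, NO2 trans; CH3CN trans, CN cis, NO2 cis; CH3CN cis, CN cis, NO2 trans; CH3CN cis, CN cis, NO2 cis (chiral); CH3CN cis, CN trans, NO2 cis.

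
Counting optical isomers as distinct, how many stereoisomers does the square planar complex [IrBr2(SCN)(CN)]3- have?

2

A square has two trans pairs of vertices; adjacent vertices are cis.
Working through the distinct placements yields 2 geometric isomers: Br cis; Br trans.
Each arrangement has an internal mirror plane or centre of symmetry, so none is chiral.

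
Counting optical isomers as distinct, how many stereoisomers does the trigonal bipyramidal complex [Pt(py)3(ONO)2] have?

3

A trigonal bipyramid has two axial and three equatorial sites, which are chemically inequivalent.
Systematic placement gives 3 geometric isomers: ONO both axial; ONO one axial, one equatorial; ONO both equatorial.
Each arrangement has an internal mirror plane or centre of symmetry, so none is chiral.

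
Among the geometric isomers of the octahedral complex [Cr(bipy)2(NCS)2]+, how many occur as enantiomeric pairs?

Each bipy is bidentate and must span two cis positions.
Working through the distinct placements yields 2 geometric isomers: NCS trans; NCS cis (chiral).
One of these lacks any improper symmetry element and so occurs as an enantiomeric pair, giving 2 + 1 = 3 stereoisomers in total.

1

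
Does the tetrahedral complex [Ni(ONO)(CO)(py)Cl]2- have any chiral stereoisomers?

yes

In a tetrahedral complex all four positions are equivalent and every pair of ligands is adjacent — there is no cis/trans distinction.
Only one geometric arrangement is possible; it has no improper symmetry element, so it exists as a pair of enantiomers (2 stereoisomers).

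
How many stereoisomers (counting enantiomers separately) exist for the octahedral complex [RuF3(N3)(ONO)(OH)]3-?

5

The six octahedral sites form three mutually perpendicular trans pairs.
Systematic placement gives 4 geometric isomers: F mer (3 arrangements); F fac (chiral).
One of these lacks any improper symmetry element and so occurs as an enantiomeric pair, giving 4 + 1 = 5 stereoisomers in total.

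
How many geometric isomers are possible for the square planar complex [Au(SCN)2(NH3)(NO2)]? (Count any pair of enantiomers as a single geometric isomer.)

2

Systematic placement gives 2 geometric isomers: SCN cis; SCN trans.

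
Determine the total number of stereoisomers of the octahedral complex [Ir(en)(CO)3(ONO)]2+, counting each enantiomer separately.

Each en is bidentate and must span two cis positions.
Working through the distinct placements yields 2 geometric isomers: CO mer; CO fac.
Each arrangement has an internal mirror plane or centre of symmetry, so none is chiral.

2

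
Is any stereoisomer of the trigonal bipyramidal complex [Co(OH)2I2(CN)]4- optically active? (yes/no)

yes

A trigonal bipyramid has two axial and three equatorial sites, which are chemically inequivalent.
Systematic enumeration (placing each ligand type in turn and discarding arrangements equivalent by rotation or reflection) gives 5 geometric isomers.
One of these lacks any improper symmetry element and so occurs as an enantiomeric pair, giving 5 + 1 = 6 stereoisomers in total.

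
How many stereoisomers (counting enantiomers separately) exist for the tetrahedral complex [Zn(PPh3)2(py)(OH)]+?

1

All four vertices of a tetrahedron are equivalent and mutually adjacent, so cis/trans isomerism cannot arise.
Only one geometric arrangement is possible.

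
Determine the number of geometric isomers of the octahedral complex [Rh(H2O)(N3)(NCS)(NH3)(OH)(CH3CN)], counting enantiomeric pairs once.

In an octahedral complex each vertex has one trans partner and four cis neighbours.
Exhaustive case analysis gives 15 geometric isomers.

15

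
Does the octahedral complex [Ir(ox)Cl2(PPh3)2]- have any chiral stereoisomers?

Each ox is bidentate and must span two cis positions.
Systematic placement gives 3 geometric isomers: Cl trans, PPh3 cis; Cl cis, PPh3 cis (chiral); Cl cis, PPh3 trans.
One of these lacks any improper symmetry element and so occurs as an enantiomeric pair, giving 3 + 1 = 4 stereoisomers in total.

yes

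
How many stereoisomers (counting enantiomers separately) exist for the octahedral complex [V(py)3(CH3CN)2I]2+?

An octahedron has six vertices in three trans pairs; every non-trans pair is cis.
The distinct arrangements are (3 in all): py mer, CH3CN trans; py mer, CH3CN cis; py fac, CH3CN cis.
Each arrangement has an internal mirror plane or centre of symmetry, so none is chiral.

3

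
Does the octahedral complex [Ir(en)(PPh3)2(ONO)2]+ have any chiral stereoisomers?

yes

Each en is bidentate and must span two cis positions.
Systematic placement gives 3 geometric isomers: PPh3 cis, ONO trans; PPh3 cis, ONO cis (chiral); PPh3 trans, ONO cis.
One of these lacks any improper symmetry element and so occurs as an enantiomeric pair, giving 3 + 1 = 4 stereoisomers in total.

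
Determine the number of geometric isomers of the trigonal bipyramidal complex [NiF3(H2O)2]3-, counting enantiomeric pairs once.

3

In a trigonal bipyramid the two axial positions differ from the three equatorial ones.
The distinct arrangements are (3 in all): H2O both equatorial; H2O one axial, one equatorial; H2O both axial.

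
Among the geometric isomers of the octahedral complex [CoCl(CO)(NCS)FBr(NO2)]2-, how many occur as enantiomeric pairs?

Systematic enumeration (placing each ligand type in turn and discarding arrangements equivalent by rotation or reflection) gives 15 geometric isomers.
Of these, 15 lack any improper symmetry element and so occur as enantiomeric pairs, giving 15 + 15 = 30 stereoisomers in total.

15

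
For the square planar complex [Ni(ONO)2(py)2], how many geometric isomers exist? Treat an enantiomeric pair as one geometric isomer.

2

A square has two trans pairs of vertices; adjacent vertices are cis.
Working through the distinct placements yields 2 geometric isomers: ONO cis; ONO trans.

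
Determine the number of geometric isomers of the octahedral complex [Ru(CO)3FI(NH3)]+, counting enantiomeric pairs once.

The distinct arrangements are (4 in all): CO mer (3 arrangements); CO fac (chiral).

4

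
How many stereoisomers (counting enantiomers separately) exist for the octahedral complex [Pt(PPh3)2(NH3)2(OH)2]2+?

In an octahedral complex each vertex has one trans partner and four cis neighbours.
There are 5 geometric isomers: PPh3 trans, NH3 trans, OH trans; PPh3 cis, NH3 trans, OH cis; PPh3 trans, NH3 cis, OH cis; PPh3 cis, NH3 cis, OH cis (chiral); PPh3 cis, NH3 cis, OH trans.
One of these lacks any improper symmetry element and so occurs as an enantiomeric pair, giving 5 + 1 = 6 stereoisomers in total.

6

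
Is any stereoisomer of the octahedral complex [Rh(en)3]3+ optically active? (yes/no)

yes

An octahedron has six vertices in three trans pairs; every non-trans pair is cis.
Each en is bidentate and must span two cis positions.
Only one geometric arrangement is possible; it has no improper symmetry element, so it exists as a pair of enantiomers (2 stereoisomers).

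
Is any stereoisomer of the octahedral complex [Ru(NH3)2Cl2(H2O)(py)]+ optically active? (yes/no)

yes

In an octahedral complex each vertex has one trans partner and four cis neighbours.
The distinct arrangements are (6 in all): NH3 cis, Cl trans; NH3 trans, Cl trans; NH3 cis, Cl cis (3 arrangements, 2 chiral); NH3 trans, Cl cis.
Of these, 2 lack any improper symmetry element and so occur as enantiomeric pairs, giving 6 + 2 = 8 stereoisomers in total.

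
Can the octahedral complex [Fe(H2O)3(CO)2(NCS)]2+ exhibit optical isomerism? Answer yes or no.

no

The six octahedral sites form three mutually perpendicular trans pairs.
Working through the distinct placements yields 3 geometric isomers: H2O mer, CO trans; H2O fac, CO cis; H2O mer, CO cis.
Each arrangement has an internal mirror plane or centre of symmetry, so none is chiral.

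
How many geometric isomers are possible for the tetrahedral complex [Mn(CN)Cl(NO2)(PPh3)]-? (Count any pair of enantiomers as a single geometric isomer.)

1

Only one geometric arrangement is possible; it has no improper symmetry element, so it exists as a pair of enantiomers (2 stereoisomers).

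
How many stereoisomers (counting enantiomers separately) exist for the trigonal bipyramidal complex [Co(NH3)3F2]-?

In a trigonal bipyramid the two axial positions differ from the three equatorial ones.
The distinct arrangements are (3 in all): F both axial; F one axial, one equatorial; F both equatorial.
Each arrangement has an internal mirror plane or centre of symmetry, so none is chiral.

3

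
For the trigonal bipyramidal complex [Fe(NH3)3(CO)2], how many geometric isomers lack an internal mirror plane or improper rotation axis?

In a trigonal bipyramid the two axial positions differ from the three equatorial ones.
The distinct arrangements are (3 in all): CO both axial; CO one axial, one equatorial; CO both equatorial.
Each arrangement has an internal mirror plane or centre of symmetry, so none is chiral.

0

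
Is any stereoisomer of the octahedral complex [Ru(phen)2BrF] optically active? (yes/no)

Each phen is bidentate and must span two cis positions.
Systematic placement gives 2 geometric isomers: Br and F mutually trans; Br and F mutually cis (chiral).
One of these lacks any improper symmetry element and so occurs as an enantiomeric pair, giving 2 + 1 = 3 stereoisomers in total.

yes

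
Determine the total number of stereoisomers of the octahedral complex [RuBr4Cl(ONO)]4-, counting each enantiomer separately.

2

In an octahedral complex each vertex has one trans partner and four cis neighbours.
There are 2 geometric isomers: Cl and ONO mutually trans; Cl and ONO mutually cis.
Each arrangement has an internal mirror plane or centre of symmetry, so none is chiral.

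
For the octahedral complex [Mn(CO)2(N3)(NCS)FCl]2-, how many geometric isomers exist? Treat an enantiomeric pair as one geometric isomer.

The six octahedral sites form three mutually perpendicular trans pairs.
Systematic enumeration (placing each ligand type in turn and discarding arrangements equivalent by rotation or reflection) gives 9 geometric isomers.

9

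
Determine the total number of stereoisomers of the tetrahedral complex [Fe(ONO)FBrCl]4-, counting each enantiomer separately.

2

In a tetrahedral complex all four positions are equivalent and every pair of ligands is adjacent — there is no cis/trans distinction.
Only one geometric arrangement is possible; it has no improper symmetry element, so it exists as a pair of enantiomers (2 stereoisomers).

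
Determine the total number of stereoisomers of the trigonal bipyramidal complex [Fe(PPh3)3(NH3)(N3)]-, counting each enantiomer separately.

4

A trigonal bipyramid has two axial and three equatorial sites, which are chemically inequivalent.
There are 4 geometric isomers: NH3 axial, N3 axial; NH3 equatorial, N3 axial; NH3 axial, N3 equatorial; NH3 equatorial, N3 equatorial.
Each arrangement has an internal mirror plane or centre of symmetry, so none is chiral.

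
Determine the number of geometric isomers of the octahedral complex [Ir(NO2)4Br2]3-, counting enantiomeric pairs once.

Working through the distinct placements yields 2 geometric isomers: Br trans; Br cis.

2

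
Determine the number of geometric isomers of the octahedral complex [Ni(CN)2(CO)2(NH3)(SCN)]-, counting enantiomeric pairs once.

6

In an octahedral complex each vertex has one trans partner and four cis neighbours.
Systematic placement gives 6 geometric isomers: CN trans, CO trans; CN trans, CO cis; CN cis, CO cis (3 arrangements, 2 chiral); CN cis, CO trans.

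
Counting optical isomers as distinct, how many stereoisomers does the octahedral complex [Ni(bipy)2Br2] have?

An octahedron has six vertices in three trans pairs; every non-trans pair is cis.
Each bipy is bidentate and must span two cis positions.
The distinct arrangements are (2 in all): Br trans; Br cis (chiral).
One of these lacks any improper symmetry element and so occurs as an enantiomeric pair, giving 2 + 1 = 3 stereoisomers in total.

3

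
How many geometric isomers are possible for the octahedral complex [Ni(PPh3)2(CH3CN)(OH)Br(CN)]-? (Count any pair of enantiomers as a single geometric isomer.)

9

An octahedron has six vertices in three trans pairs; every non-trans pair is cis.
Placing the ligands in turn and identifying arrangements related by rotation or reflection leaves 9 distinct geometric isomers.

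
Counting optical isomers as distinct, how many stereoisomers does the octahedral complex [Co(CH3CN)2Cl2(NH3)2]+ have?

6

In an octahedral complex each vertex has one trans partner and four cis neighbours.
The distinct arrangements are (5 in all): CH3CN trans, Cl trans, NH3 trans; CH3CN trans, Cl cis, NH3 cis; CH3CN cis, Cl cis, NH3 trans; CH3CN cis, Cl cis, NH3 cis (chiral); CH3CN cis, Cl trans, NH3 cis.
One of these lacks any improper symmetry element and so occurs as an enantiomeric pair, giving 5 + 1 = 6 stereoisomers in total.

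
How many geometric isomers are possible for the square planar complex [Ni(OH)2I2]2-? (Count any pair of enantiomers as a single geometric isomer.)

2

In a square planar complex each vertex has one trans partner and two cis neighbours.
There are 2 geometric isomers: OH cis; OH trans.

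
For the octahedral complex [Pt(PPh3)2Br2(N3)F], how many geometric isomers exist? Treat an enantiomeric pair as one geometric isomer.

The distinct arrangements are (6 in all): PPh3 trans, Br trans; PPh3 cis, Br trans; PPh3 trans, Br cis; PPh3 cis, Br cis (3 arrangements, 2 chiral).

6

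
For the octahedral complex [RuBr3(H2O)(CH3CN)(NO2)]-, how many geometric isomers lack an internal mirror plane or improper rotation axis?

In an octahedral complex each vertex has one trans partner and four cis neighbours.
Systematic placement gives 4 geometric isomers: Br mer (3 arrangements); Br fac (chiral).
One of these lacks any improper symmetry element and so occurs as an enantiomeric pair, giving 4 + 1 = 5 stereoisomers in total.

1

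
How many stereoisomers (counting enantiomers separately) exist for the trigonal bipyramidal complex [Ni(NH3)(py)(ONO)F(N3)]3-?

20

In a trigonal bipyramid the two axial positions differ from the three equatorial ones.
Exhaustive case analysis gives 10 geometric isomers.
Of these, 10 lack any improper symmetry element and so occur as enantiomeric pairs, giving 10 + 10 = 20 stereoisomers in total.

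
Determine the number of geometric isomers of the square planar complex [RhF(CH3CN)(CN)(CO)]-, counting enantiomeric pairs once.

A square has two trans pairs of vertices; adjacent vertices are cis.
Working through the distinct placements yields 3 geometric isomers: (CH3CN/CO trans, CN/F trans); (CH3CN/F trans, CN/CO trans); (CH3CN/CN trans, CO/F trans).

3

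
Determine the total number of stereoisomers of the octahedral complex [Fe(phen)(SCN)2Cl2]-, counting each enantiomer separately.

An octahedron has six vertices in three trans pairs; every non-trans pair is cis.
Each phen is bidentate and must span two cis positions.
There are 3 geometric isomers: SCN cis, Cl trans; SCN cis, Cl cis (chiral); SCN trans, Cl cis.
One of these lacks any improper symmetry element and so occurs as an enantiomeric pair, giving 3 + 1 = 4 stereoisomers in total.

4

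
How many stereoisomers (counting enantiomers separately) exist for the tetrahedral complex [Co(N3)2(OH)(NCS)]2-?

1

In a tetrahedral complex all four positions are equivalent and every pair of ligands is adjacent — there is no cis/trans distinction.
Only one geometric arrangement is possible.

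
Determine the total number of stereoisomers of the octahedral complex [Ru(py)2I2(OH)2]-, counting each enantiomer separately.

6

Systematic placement gives 5 geometric isomers: py trans, I trans, OH trans; py cis, I trans, OH cis; py trans, I cis, OH cis; py cis, I cis, OH cis (chiral); py cis, I cis, OH trans.
One of these lacks any improper symmetry element and so occurs as an enantiomeric pair, giving 5 + 1 = 6 stereoisomers in total.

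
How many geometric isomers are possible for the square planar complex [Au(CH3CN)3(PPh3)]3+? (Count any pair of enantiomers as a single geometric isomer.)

A square has two trans pairs of vertices; adjacent vertices are cis.
Only one geometric arrangement is possible.

1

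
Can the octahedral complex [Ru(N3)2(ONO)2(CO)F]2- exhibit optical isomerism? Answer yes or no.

yes

In an octahedral complex each vertex has one trans partner and four cis neighbours.
The distinct arrangements are (6 in all): N3 trans, ONO trans; N3 cis, ONO cis (3 arrangements, 2 chiral); N3 cis, ONO trans; N3 trans, ONO cis.
Of these, 2 lack any improper symmetry element and so occur as enantiomeric pairs, giving 6 + 2 = 8 stereoisomers in total.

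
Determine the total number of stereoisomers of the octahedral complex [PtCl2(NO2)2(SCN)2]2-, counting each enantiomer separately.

6

The six octahedral sites form three mutually perpendicular trans pairs.
Systematic placement gives 5 geometric isomers: Cl trans, NO2 trans, SCN trans; Cl trans, NO2 cis, SCN cis; Cl cis, NO2 cis, SCN trans; Cl cis, NO2 cis, SCN cis (chiral); Cl cis, NO2 trans, SCN cis.
One of these lacks any improper symmetry element and so occurs as an enantiomeric pair, giving 5 + 1 = 6 stereoisomers in total.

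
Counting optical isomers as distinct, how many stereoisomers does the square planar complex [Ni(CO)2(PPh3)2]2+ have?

2

A square has two trans pairs of vertices; adjacent vertices are cis.
Working through the distinct placements yields 2 geometric isomers: CO cis; CO trans.
Each arrangement has an internal mirror plane or centre of symmetry, so none is chiral.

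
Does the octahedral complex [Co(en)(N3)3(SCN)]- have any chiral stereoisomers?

An octahedron has six vertices in three trans pairs; every non-trans pair is cis.
Each en is bidentate and must span two cis positions.
There are 2 geometric isomers: N3 mer; N3 fac.
Each arrangement has an internal mirror plane or centre of symmetry, so none is chiral.

no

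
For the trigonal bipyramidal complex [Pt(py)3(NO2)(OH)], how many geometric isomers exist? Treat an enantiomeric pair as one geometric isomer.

The distinct arrangements are (4 in all): NO2 axial, OH axial; NO2 axial, OH equatorial; NO2 equatorial, OH axial; NO2 equatorial, OH equatorial.

4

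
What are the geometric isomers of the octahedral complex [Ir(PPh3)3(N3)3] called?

There are 2 geometric isomers: PPh3 mer; PPh3 fac.

fac and mer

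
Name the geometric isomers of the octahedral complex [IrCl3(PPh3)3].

There are 2 geometric isomers: Cl mer; Cl fac.

fac and mer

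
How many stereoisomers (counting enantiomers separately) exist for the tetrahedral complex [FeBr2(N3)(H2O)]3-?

1

All four vertices of a tetrahedron are equivalent and mutually adjacent, so cis/trans isomerism cannot arise.
Only one geometric arrangement is possible.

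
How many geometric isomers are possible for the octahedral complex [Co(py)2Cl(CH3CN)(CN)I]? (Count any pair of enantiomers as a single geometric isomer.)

The six octahedral sites form three mutually perpendicular trans pairs.
Systematic enumeration (placing each ligand type in turn and discarding arrangements equivalent by rotation or reflection) gives 9 geometric isomers.

9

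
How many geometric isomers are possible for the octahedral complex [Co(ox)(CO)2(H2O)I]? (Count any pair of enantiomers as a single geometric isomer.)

An octahedron has six vertices in three trans pairs; every non-trans pair is cis.
Each ox is bidentate and must span two cis positions.
Working through the distinct placements yields 4 geometric isomers: CO trans; CO cis (3 arrangements, 2 chiral).

4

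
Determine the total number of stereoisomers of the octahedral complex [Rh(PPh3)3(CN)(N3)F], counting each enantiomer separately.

In an octahedral complex each vertex has one trans partner and four cis neighbours.
The distinct arrangements are (4 in all): PPh3 mer (3 arrangements); PPh3 fac (chiral).
One of these lacks any improper symmetry element and so occurs as an enantiomeric pair, giving 4 + 1 = 5 stereoisomers in total.

5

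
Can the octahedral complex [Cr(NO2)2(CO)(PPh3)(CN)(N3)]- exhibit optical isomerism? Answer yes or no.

An octahedron has six vertices in three trans pairs; every non-trans pair is cis.
Systematic enumeration (placing each ligand type in turn and discarding arrangements equivalent by rotation or reflection) gives 9 geometric isomers.
Of these, 6 lack any improper symmetry element and so occur as enantiomeric pairs, giving 9 + 6 = 15 stereoisomers in total.

yes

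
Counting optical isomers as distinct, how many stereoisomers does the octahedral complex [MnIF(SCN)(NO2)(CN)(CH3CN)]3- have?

Exhaustive case analysis gives 15 geometric isomers.
Of these, 15 lack any improper symmetry element and so occur as enantiomeric pairs, giving 15 + 15 = 30 stereoisomers in total.

30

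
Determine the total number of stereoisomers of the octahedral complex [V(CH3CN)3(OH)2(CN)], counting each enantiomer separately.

In an octahedral complex each vertex has one trans partner and four cis neighbours.
The distinct arrangements are (3 in all): CH3CN mer, OH trans; CH3CN mer, OH cis; CH3CN fac, OH cis.
Each arrangement has an internal mirror plane or centre of symmetry, so none is chiral.

3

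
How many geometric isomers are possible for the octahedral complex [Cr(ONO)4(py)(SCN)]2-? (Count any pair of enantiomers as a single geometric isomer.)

2

Systematic placement gives 2 geometric isomers: py and SCN mutually trans; py and SCN mutually cis.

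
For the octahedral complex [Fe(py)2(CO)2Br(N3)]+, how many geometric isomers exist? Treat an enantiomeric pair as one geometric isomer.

The six octahedral sites form three mutually perpendicular trans pairs.
The distinct arrangements are (6 in all): py trans, CO cis; py cis, CO cis (3 arrangements, 2 chiral); py trans, CO trans; py cis, CO trans.

6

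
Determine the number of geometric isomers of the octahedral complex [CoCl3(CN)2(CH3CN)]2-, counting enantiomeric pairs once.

The distinct arrangements are (3 in all): Cl mer, CN cis; Cl mer, CN trans; Cl fac, CN cis.

3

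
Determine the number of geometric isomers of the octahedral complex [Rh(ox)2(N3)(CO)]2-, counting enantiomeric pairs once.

Each ox is bidentate and must span two cis positions.
There are 2 geometric isomers: N3 and CO mutually trans; N3 and CO mutually cis (chiral).

2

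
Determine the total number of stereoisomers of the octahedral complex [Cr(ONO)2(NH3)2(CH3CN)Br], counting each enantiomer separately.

Systematic placement gives 6 geometric isomers: ONO trans, NH3 trans; ONO cis, NH3 cis (3 arrangements, 2 chiral); ONO trans, NH3 cis; ONO cis, NH3 trans.
Of these, 2 lack any improper symmetry element and so occur as enantiomeric pairs, giving 6 + 2 = 8 stereoisomers in total.

8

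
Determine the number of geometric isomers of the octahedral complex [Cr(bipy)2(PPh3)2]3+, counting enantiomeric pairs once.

The six octahedral sites form three mutually perpendicular trans pairs.
Each bipy is bidentate and must span two cis positions.
There are 2 geometric isomers: PPh3 trans; PPh3 cis (chiral).

2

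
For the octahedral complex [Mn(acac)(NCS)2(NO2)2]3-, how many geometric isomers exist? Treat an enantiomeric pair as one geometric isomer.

An octahedron has six vertices in three trans pairs; every non-trans pair is cis.
Each acac is bidentate and must span two cis positions.
Systematic placement gives 3 geometric isomers: NCS trans, NO2 cis; NCS cis, NO2 cis (chiral); NCS cis, NO2 trans.

3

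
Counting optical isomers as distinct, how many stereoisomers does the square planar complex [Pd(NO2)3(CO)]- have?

A square has two trans pairs of vertices; adjacent vertices are cis.
Only one geometric arrangement is possible.

1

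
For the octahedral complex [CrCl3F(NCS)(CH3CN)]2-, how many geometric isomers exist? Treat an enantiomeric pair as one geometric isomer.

The six octahedral sites form three mutually perpendicular trans pairs.
Working through the distinct placements yields 4 geometric isomers: Cl mer (3 arrangements); Cl fac (chiral).

4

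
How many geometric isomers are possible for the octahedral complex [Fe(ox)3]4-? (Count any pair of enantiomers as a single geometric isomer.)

1

An octahedron has six vertices in three trans pairs; every non-trans pair is cis.
Each ox is bidentate and must span two cis positions.
Only one geometric arrangement is possible; it has no improper symmetry element, so it exists as a pair of enantiomers (2 stereoisomers).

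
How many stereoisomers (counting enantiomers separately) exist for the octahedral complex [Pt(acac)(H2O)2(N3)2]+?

4

Each acac is bidentate and must span two cis positions.
Systematic placement gives 3 geometric isomers: H2O trans, N3 cis; H2O cis, N3 cis (chiral); H2O cis, N3 trans.
One of these lacks any improper symmetry element and so occurs as an enantiomeric pair, giving 3 + 1 = 4 stereoisomers in total.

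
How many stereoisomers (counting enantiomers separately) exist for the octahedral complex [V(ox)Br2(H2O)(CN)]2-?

Each ox is bidentate and must span two cis positions.
Working through the distinct placements yields 4 geometric isomers: Br trans; Br cis (3 arrangements, 2 chiral).
Of these, 2 lack any improper symmetry element and so occur as enantiomeric pairs, giving 4 + 2 = 6 stereoisomers in total.

6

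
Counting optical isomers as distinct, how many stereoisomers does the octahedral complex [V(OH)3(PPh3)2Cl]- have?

3

An octahedron has six vertices in three trans pairs; every non-trans pair is cis.
There are 3 geometric isomers: OH mer, PPh3 trans; OH fac, PPh3 cis; OH mer, PPh3 cis.
Each arrangement has an internal mirror plane or centre of symmetry, so none is chiral.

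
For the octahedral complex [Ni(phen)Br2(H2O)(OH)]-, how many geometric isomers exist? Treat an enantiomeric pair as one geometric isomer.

4

Each phen is bidentate and must span two cis positions.
Working through the distinct placements yields 4 geometric isomers: Br trans; Br cis (3 arrangements, 2 chiral).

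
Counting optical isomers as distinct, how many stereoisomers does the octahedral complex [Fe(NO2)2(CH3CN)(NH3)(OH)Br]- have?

15

An octahedron has six vertices in three trans pairs; every non-trans pair is cis.
Exhaustive case analysis gives 9 geometric isomers.
Of these, 6 lack any improper symmetry element and so occur as enantiomeric pairs, giving 9 + 6 = 15 stereoisomers in total.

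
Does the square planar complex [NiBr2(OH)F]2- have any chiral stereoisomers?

Working through the distinct placements yields 2 geometric isomers: Br cis; Br trans.
Each arrangement has an internal mirror plane or centre of symmetry, so none is chiral.

no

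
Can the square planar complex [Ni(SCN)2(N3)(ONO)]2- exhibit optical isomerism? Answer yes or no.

no

Working through the distinct placements yields 2 geometric isomers: SCN cis; SCN trans.
Each arrangement has an internal mirror plane or centre of symmetry, so none is chiral.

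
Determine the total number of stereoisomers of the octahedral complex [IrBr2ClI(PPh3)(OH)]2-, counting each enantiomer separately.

In an octahedral complex each vertex has one trans partner and four cis neighbours.
Exhaustive case analysis gives 9 geometric isomers.
Of these, 6 lack any improper symmetry element and so occur as enantiomeric pairs, giving 9 + 6 = 15 stereoisomers in total.

15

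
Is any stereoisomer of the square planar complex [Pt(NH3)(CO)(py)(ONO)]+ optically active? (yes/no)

no

In a square planar complex each vertex has one trans partner and two cis neighbours.
Systematic placement gives 3 geometric isomers: (CO/ONO trans, NH3/py trans); (CO/py trans, NH3/ONO trans); (CO/NH3 trans, ONO/py trans).
Each arrangement has an internal mirror plane or centre of symmetry, so none is chiral.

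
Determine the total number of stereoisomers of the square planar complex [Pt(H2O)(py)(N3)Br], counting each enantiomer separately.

3

A square has two trans pairs of vertices; adjacent vertices are cis.
The distinct arrangements are (3 in all): (Br/N3 trans, H2O/py trans); (Br/py trans, H2O/N3 trans); (Br/H2O trans, N3/py trans).
Each arrangement has an internal mirror plane or centre of symmetry, so none is chiral.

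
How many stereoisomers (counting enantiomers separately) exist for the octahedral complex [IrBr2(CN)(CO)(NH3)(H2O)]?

15

The six octahedral sites form three mutually perpendicular trans pairs.
Systematic enumeration (placing each ligand type in turn and discarding arrangements equivalent by rotation or reflection) gives 9 geometric isomers.
Of these, 6 lack any improper symmetry element and so occur as enantiomeric pairs, giving 9 + 6 = 15 stereoisomers in total.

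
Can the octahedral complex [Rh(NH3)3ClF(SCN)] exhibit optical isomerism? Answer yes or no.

yes

In an octahedral complex each vertex has one trans partner and four cis neighbours.
There are 4 geometric isomers: NH3 mer (3 arrangements); NH3 fac (chiral).
One of these lacks any improper symmetry element and so occurs as an enantiomeric pair, giving 4 + 1 = 5 stereoisomers in total.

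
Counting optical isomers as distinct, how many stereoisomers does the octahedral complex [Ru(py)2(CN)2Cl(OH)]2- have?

The six octahedral sites form three mutually perpendicular trans pairs.
Systematic placement gives 6 geometric isomers: py trans, CN trans; py cis, CN trans; py trans, CN cis; py cis, CN cis (3 arrangements, 2 chiral).
Of these, 2 lack any improper symmetry element and so occur as enantiomeric pairs, giving 6 + 2 = 8 stereoisomers in total.

8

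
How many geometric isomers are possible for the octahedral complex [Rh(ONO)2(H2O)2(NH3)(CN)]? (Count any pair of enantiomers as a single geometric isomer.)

In an octahedral complex each vertex has one trans partner and four cis neighbours.
The distinct arrangements are (6 in all): ONO trans, H2O cis; ONO cis, H2O cis (3 arrangements, 2 chiral); ONO trans, H2O trans; ONO cis, H2O trans.

6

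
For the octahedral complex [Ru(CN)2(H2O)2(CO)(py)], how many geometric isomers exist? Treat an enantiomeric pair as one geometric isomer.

In an octahedral complex each vertex has one trans partner and four cis neighbours.
Systematic placement gives 6 geometric isomers: CN trans, H2O cis; CN trans, H2O trans; CN cis, H2O cis (3 arrangements, 2 chiral); CN cis, H2O trans.

6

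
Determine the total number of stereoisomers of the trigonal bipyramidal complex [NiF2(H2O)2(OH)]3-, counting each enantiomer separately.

6

A trigonal bipyramid has two axial and three equatorial sites, which are chemically inequivalent.
Exhaustive case analysis gives 5 geometric isomers.
One of these lacks any improper symmetry element and so occurs as an enantiomeric pair, giving 5 + 1 = 6 stereoisomers in total.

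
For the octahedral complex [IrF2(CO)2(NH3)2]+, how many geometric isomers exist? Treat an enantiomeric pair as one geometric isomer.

There are 5 geometric isomers: F trans, CO trans, NH3 trans; F cis, CO trans, NH3 cis; F cis, CO cis, NH3 trans; F cis, CO cis, NH3 cis (chiral); F trans, CO cis, NH3 cis.

5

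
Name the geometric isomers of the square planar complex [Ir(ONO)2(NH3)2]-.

Working through the distinct placements yields 2 geometric isomers: ONO cis; ONO trans.

cis and trans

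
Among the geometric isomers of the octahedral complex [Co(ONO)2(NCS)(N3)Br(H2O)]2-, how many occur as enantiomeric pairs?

6

In an octahedral complex each vertex has one trans partner and four cis neighbours.
Exhaustive case analysis gives 9 geometric isomers.
Of these, 6 lack any improper symmetry element and so occur as enantiomeric pairs, giving 9 + 6 = 15 stereoisomers in total.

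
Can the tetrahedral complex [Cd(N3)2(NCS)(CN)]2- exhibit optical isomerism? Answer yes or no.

In a tetrahedral complex all four positions are equivalent and every pair of ligands is adjacent — there is no cis/trans distinction.
Only one geometric arrangement is possible.

no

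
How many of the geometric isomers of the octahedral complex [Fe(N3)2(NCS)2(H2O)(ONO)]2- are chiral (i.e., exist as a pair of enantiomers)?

2

The six octahedral sites form three mutually perpendicular trans pairs.
Working through the distinct placements yields 6 geometric isomers: N3 cis, NCS cis (3 arrangements, 2 chiral); N3 cis, NCS trans; N3 trans, NCS cis; N3 trans, NCS trans.
Of these, 2 lack any improper symmetry element and so occur as enantiomeric pairs, giving 6 + 2 = 8 stereoisomers in total.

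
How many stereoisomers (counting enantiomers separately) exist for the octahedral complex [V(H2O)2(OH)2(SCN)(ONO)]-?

8

An octahedron has six vertices in three trans pairs; every non-trans pair is cis.
There are 6 geometric isomers: H2O trans, OH trans; H2O trans, OH cis; H2O cis, OH cis (3 arrangements, 2 chiral); H2O cis, OH trans.
Of these, 2 lack any improper symmetry element and so occur as enantiomeric pairs, giving 6 + 2 = 8 stereoisomers in total.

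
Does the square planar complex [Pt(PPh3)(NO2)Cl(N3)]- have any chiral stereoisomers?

no

A square has two trans pairs of vertices; adjacent vertices are cis.
Systematic placement gives 3 geometric isomers: (Cl/NO2 trans, N3/PPh3 trans); (Cl/PPh3 trans, N3/NO2 trans); (Cl/N3 trans, NO2/PPh3 trans).
Each arrangement has an internal mirror plane or centre of symmetry, so none is chiral.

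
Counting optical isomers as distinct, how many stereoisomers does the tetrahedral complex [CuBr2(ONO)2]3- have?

All four vertices of a tetrahedron are equivalent and mutually adjacent, so cis/trans isomerism cannot arise.
Only one geometric arrangement is possible.

1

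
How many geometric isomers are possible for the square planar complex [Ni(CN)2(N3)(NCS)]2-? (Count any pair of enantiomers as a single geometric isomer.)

A square has two trans pairs of vertices; adjacent vertices are cis.
Working through the distinct placements yields 2 geometric isomers: CN cis; CN trans.

2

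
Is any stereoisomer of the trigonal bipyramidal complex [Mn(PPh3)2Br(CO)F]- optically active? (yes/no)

yes

Exhaustive case analysis gives 7 geometric isomers.
Of these, 3 lack any improper symmetry element and so occur as enantiomeric pairs, giving 7 + 3 = 10 stereoisomers in total.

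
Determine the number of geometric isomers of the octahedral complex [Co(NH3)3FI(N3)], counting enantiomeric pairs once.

The six octahedral sites form three mutually perpendicular trans pairs.
Working through the distinct placements yields 4 geometric isomers: NH3 mer (3 arrangements); NH3 fac (chiral).

4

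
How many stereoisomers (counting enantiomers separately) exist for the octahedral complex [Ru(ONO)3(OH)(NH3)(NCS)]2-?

5

In an octahedral complex each vertex has one trans partner and four cis neighbours.
Working through the distinct placements yields 4 geometric isomers: ONO mer (3 arrangements); ONO fac (chiral).
One of these lacks any improper symmetry element and so occurs as an enantiomeric pair, giving 4 + 1 = 5 stereoisomers in total.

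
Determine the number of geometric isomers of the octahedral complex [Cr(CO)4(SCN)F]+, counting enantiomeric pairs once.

The six octahedral sites form three mutually perpendicular trans pairs.
Working through the distinct placements yields 2 geometric isomers: SCN and F mutually trans; SCN and F mutually cis.

2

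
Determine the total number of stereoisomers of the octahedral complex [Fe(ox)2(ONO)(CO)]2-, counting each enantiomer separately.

In an octahedral complex each vertex has one trans partner and four cis neighbours.
Each ox is bidentate and must span two cis positions.
The distinct arrangements are (2 in all): ONO and CO mutually trans; ONO and CO mutually cis (chiral).
One of these lacks any improper symmetry element and so occurs as an enantiomeric pair, giving 2 + 1 = 3 stereoisomers in total.

3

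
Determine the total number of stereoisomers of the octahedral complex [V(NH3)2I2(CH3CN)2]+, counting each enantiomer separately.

An octahedron has six vertices in three trans pairs; every non-trans pair is cis.
There are 5 geometric isomers: NH3 trans, I trans, CH3CN trans; NH3 cis, I cis, CH3CN trans; NH3 trans, I cis, CH3CN cis; NH3 cis, I cis, CH3CN cis (chiral); NH3 cis, I trans, CH3CN cis.
One of these lacks any improper symmetry element and so occurs as an enantiomeric pair, giving 5 + 1 = 6 stereoisomers in total.

6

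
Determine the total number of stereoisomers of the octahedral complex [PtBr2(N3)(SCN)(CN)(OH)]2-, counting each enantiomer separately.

15

In an octahedral complex each vertex has one trans partner and four cis neighbours.
Systematic enumeration (placing each ligand type in turn and discarding arrangements equivalent by rotation or reflection) gives 9 geometric isomers.
Of these, 6 lack any improper symmetry element and so occur as enantiomeric pairs, giving 9 + 6 = 15 stereoisomers in total.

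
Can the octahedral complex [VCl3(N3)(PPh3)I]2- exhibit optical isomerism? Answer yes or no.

yes

An octahedron has six vertices in three trans pairs; every non-trans pair is cis.
There are 4 geometric isomers: Cl mer (3 arrangements); Cl fac (chiral).
One of these lacks any improper symmetry element and so occurs as an enantiomeric pair, giving 4 + 1 = 5 stereoisomers in total.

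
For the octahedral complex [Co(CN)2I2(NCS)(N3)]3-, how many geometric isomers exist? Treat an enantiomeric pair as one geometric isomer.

The six octahedral sites form three mutually perpendicular trans pairs.
There are 6 geometric isomers: CN trans, I trans; CN trans, I cis; CN cis, I cis (3 arrangements, 2 chiral); CN cis, I trans.

6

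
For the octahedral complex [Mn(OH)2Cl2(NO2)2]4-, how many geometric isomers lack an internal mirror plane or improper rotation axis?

1

An octahedron has six vertices in three trans pairs; every non-trans pair is cis.
Systematic placement gives 5 geometric isomers: OH trans, Cl trans, NO2 trans; OH cis, Cl trans, NO2 cis; OH trans, Cl cis, NO2 cis; OH cis, Cl cis, NO2 cis (chiral); OH cis, Cl cis, NO2 trans.
One of these lacks any improper symmetry element and so occurs as an enantiomeric pair, giving 5 + 1 = 6 stereoisomers in total.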